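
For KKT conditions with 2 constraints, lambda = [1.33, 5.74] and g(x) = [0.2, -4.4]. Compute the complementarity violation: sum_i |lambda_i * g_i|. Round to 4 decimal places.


KKT complementary slackness check:
lambda_1 * g_1 = 1.33 * 0.2 = 0.266
lambda_2 * g_2 = 5.74 * -4.4 = -25.256
Total violation = 0.266 + 25.256 = 25.522


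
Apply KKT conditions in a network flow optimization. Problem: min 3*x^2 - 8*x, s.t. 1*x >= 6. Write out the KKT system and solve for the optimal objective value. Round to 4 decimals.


Step 1: Try lambda = 0 (constraint inactive).
x_unc = 8/(2*3) = 1.3333
Check: 1*1.3333 = 1.3333 < 6 -- violated!
Step 2: Constraint must be active: 1*x = 6
x* = 6/1 = 6.0
lambda = (2*3*6.0 - 8)/1 = 28.0
Step 3: Compute optimal value.
f(x*) = 3*6.0^2 - 8*6.0 = 60.0


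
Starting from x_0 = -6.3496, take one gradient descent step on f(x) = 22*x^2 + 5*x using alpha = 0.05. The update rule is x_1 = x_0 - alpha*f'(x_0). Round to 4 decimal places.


We compute the gradient at x_0 and apply the update.
f'(x) = 44*x + 5
f'(-6.3496) = 44*-6.3496 + 5 = -274.3824
x_1 = -6.3496 - 0.05*-274.3824 = 7.3695


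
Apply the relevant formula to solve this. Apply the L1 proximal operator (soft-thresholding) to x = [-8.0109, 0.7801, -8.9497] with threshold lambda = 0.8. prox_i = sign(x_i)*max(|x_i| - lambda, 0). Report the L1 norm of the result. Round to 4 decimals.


Soft-thresholding with lambda = 0.8:
prox(-8.0109) = sign(-8.0109)*max(|-8.0109| - 0.8, 0) = -7.2109
prox(0.7801) = sign(0.7801)*max(|0.7801| - 0.8, 0) = 0.0
prox(-8.9497) = sign(-8.9497)*max(|-8.9497| - 0.8, 0) = -8.1497
prox(x) = [-7.2109, 0.0, -8.1497]
||prox(x)||_1 = 7.2109 + 0.0 + 8.1497 = 15.3606


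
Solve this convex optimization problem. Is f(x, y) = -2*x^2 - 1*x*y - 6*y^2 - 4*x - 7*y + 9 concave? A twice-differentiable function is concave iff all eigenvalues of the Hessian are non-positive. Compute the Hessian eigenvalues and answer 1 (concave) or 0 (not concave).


The Hessian of f(x,y) = -2*x^2 - 1*x*y - 6*y^2 - 4*x - 7*y + 9 is:
H = [[-4, -1], [-1, -12]]
Trace = -4 - 12 = -16
Determinant = -4*-12 - (-1)^2 = 47
Discriminant = (-16)^2 - 4*47 = 68.0
Eigenvalues: lambda_1 = -12.1231, lambda_2 = -3.8769
The function is concave.

1


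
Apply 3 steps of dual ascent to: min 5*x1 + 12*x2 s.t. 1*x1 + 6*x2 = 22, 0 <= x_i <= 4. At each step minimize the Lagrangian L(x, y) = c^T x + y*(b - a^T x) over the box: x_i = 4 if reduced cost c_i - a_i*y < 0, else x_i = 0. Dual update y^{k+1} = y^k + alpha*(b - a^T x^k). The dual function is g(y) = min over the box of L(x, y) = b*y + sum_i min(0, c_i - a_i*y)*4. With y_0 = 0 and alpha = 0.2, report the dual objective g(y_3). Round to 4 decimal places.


Dual ascent for LP: min 5*x1 + 12*x2, 1*x1 + 6*x2 = 22, 0 <= x_i <= 4
Step 1: y^k = 0.0, reduced costs: (5.0, 12.0)
  x^k = (0.0, 0.0), subgradient = b - a^T x = 22.0
  y^{k+1} = 0.0 + 0.2*22.0 = 4.4
Step 2: y^k = 4.4, reduced costs: (0.6, -14.4)
  x^k = (0.0, 4.0), subgradient = b - a^T x = -2.0
  y^{k+1} = 4.4 + 0.2*-2.0 = 4.0
Step 3: y^k = 4.0, reduced costs: (1.0, -12.0)
  x^k = (0.0, 4.0), subgradient = b - a^T x = -2.0
  y^{k+1} = 4.0 + 0.2*-2.0 = 3.6
Dual objective at y_3 = 3.6: reduced costs (1.4, -9.6), box minimizer x = (0.0, 4.0)
g(y_3) = b*y + (c1 - a1*y)*x1 + (c2 - a2*y)*x2 = 22*3.6 + 1.4*0.0 + (-9.6)*4.0 = 79.2 + 0.0 - 38.4 = 40.8


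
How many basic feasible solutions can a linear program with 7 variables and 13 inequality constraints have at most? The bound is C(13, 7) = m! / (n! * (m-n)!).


Each vertex corresponds to some choice of n active constraints out of m, so the number of vertices is at most C(m, n) = m! / (n!(m-n)!).
m = 13, n = 7
Numerator: 13 * 12 * 11 * 10 * 9 * 8 * 7
Denominator: 7! = 5040
C(13, 7) = 1716


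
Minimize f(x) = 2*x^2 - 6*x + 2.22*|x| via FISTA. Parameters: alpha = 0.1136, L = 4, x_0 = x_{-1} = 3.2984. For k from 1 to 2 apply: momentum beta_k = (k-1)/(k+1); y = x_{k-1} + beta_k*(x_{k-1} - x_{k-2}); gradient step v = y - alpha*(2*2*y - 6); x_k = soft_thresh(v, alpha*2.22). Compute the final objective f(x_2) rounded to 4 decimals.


FISTA on f(x) = 2*x^2 - 6*x + 2.22*|x|
L = 4, alpha = 0.1136
Iteration 1: beta = 0.0, y = 3.2984 + 0.0*(3.2984 - 3.2984) = 3.2984
  grad(y) = 7.1936, v = y - alpha*grad = 2.4812
  prox(v) = soft_thresh(2.4812, 0.2522) = 2.229
Iteration 2: beta = 0.3333, y = 2.229 + 0.3333*(2.229 - 3.2984) = 1.8726
  grad(y) = 1.4902, v = y - alpha*grad = 1.7033
  prox(v) = soft_thresh(1.7033, 0.2522) = 1.4511
f(x_2) = 2*1.4511^2 - 6*1.4511 + 2.22*|1.4511| = -1.2738


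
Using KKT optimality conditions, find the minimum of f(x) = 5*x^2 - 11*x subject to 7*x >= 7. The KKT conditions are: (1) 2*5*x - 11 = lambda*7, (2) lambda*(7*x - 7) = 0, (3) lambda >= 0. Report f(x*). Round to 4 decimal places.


Step 1: Try lambda = 0 (constraint inactive).
Stationarity: 2*5*x - 11 = 0
x* = 11/(2*5) = 1.1
Check constraint: 7*1.1 = 7.7 >= 7 -- satisfied.
Step 2: Compute optimal value.
f(x*) = 5*1.1^2 - 11*1.1 = -6.05


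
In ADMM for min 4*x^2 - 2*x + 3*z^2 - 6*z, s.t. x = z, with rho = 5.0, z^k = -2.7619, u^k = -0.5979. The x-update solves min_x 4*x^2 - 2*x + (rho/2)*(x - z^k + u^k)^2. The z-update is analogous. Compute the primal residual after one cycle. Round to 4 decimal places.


ADMM iteration with rho = 5.0, z^k = -2.7619, u^k = -0.5979
Step 1: x-update.
Minimize 4*x^2 - 2*x + (5.0/2)*(x + 2.7619 - 0.5979)^2
FOC: (2*4 + 5.0)*x = 2 + 5.0*(-2.7619 + 0.5979)
x^{k+1} = -0.6785
Step 2: z-update.
Minimize 3*z^2 - 6*z + (5.0/2)*(-0.6785 - z - 0.5979)^2
FOC: (2*3 + 5.0)*z = 6 + 5.0*(-0.6785 - 0.5979)
z^{k+1} = -0.0347
Step 3: u-update.
u^{k+1} = -0.5979 - 0.6785 + 0.0347 = -1.2417
Step 4: Primal residual = |-0.6785 + 0.0347| = 0.6438


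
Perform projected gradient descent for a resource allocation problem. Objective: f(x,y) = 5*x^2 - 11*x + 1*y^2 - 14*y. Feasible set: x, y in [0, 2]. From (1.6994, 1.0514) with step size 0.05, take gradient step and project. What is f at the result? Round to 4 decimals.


Step 1: Compute gradient at (1.6994, 1.0514).
grad_x = 2*5*1.6994 - 11 = 5.994
grad_y = 2*1*1.0514 - 14 = -11.8972
Step 2: Gradient step.
x_raw = 1.6994 - 0.05*5.994 = 1.3997
y_raw = 1.0514 - 0.05*-11.8972 = 1.6463
Step 3: Project onto [0, 2].
x_proj = clip(1.3997) = 1.3997
y_proj = clip(1.6463) = 1.6463
Step 4: Evaluate f.
f(1.3997, 1.6463) = -25.9384


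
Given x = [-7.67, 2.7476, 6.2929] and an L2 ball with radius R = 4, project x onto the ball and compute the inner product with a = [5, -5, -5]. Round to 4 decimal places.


Step 1: Compute ||x|| (intermediates to 6 decimals).
||x|| = sqrt((-7.67)^2 + 2.7476^2 + 6.2929^2) = 10.2946
Step 2: Project.
Since ||x|| > R, scale = R/||x|| = 4/10.2946 = 0.388553, proj(x) = scale * x
proj(x) = [-2.980202, 1.067588, 2.445125]
Step 3: Dot product.
a^T * proj(x) = 5*(-2.980202) - 5*1.067588 - 5*2.445125 = -32.4646


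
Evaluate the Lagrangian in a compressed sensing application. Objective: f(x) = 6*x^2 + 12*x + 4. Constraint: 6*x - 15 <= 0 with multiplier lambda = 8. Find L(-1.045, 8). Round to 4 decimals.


Step 1: Evaluate f(x).
f(-1.045) = 6*(-1.045)^2 + 12*(-1.045) + 4 = -1.9879
Step 2: Evaluate g(x).
g(-1.045) = 6*-1.045 - 15 = -21.27
Step 3: Compute Lagrangian.
L = -1.9879 + 8*-21.27 = -172.1479


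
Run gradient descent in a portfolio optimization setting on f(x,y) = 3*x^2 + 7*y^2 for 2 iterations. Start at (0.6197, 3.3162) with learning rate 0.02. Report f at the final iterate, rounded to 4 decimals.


Gradient descent on f(x,y) = 3*x^2 + 7*y^2.
Starting point: (0.6197, 3.3162), alpha = 0.02
Step 1: grad_x = 2*3*0.6197 = 3.7182, grad_y = 2*7*3.3162 = 46.4268
  x_1 = 0.6197 - 0.02*3.7182 = 0.5453
  y_1 = 3.3162 - 0.02*46.4268 = 2.3877
Step 2: grad_x = 2*3*0.5453 = 3.272, grad_y = 2*7*2.3877 = 33.4273
  x_2 = 0.5453 - 0.02*3.272 = 0.4799
  y_2 = 2.3877 - 0.02*33.4273 = 1.7191
f(0.4799, 1.7191) = 3*0.4799^2 + 7*1.7191^2 = 21.3785


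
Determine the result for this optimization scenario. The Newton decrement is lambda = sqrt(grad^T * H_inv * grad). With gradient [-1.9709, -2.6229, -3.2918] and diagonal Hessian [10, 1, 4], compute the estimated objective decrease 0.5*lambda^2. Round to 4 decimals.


Step 1: H is diagonal, so H^(-1) * g = [-0.1971, -2.6229, -0.823].
Step 2: g^T H^(-1) g = sum_i g_i^2 / H_ii
  = (-1.9709)^2/10 + (-2.6229)^2/1 + (-3.2918)^2/4
  = 0.3884 + 6.8796 + 2.709 = 9.977
Step 3: Objective decrease = 0.5 * g^T H^(-1) g = 4.9885


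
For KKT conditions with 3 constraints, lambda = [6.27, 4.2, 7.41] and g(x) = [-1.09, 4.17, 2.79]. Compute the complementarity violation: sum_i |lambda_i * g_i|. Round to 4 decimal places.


KKT complementary slackness check:
lambda_1 * g_1 = 6.27 * -1.09 = -6.8343
lambda_2 * g_2 = 4.2 * 4.17 = 17.514
lambda_3 * g_3 = 7.41 * 2.79 = 20.6739
Total violation = 6.8343 + 17.514 + 20.6739 = 45.0222


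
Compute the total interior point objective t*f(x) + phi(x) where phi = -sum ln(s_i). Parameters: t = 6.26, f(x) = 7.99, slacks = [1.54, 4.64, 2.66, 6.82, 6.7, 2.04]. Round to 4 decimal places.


Step 1: Compute log-barrier.
ln values: [0.4318, 1.5347, 0.9783, 1.9199, 1.9021, 0.7129]
phi = -(0.4318 + 1.5347 + 0.9783 + 1.9199 + 1.9021 + 0.7129) = -7.4797
Step 2: Compute augmented objective.
t*f(x) = 6.26*7.99 = 50.0174
Total = 50.0174 - 7.4797 = 42.5377


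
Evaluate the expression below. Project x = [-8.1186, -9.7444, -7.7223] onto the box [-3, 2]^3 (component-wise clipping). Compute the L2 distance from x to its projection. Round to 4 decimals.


Project each component onto [-3, 2].
clip(-8.1186) = -3.0, clip(-9.7444) = -3.0, clip(-7.7223) = -3.0
Projection = [-3.0, -3.0, -3.0]
Squared diffs: [26.2001, 45.4869, 22.3001]
Distance = sqrt(93.9871) = 9.6947


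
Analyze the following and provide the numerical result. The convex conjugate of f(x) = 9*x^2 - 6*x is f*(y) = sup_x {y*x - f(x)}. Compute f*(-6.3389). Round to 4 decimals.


f*(y) = sup_x {y*x - a*x^2 - b*x} = sup_x {(y-b)*x - a*x^2}
FOC: (y - b) - 2a*x = 0 => x* = (y - b)/(2a)
x* = (-6.3389 + 6)/(2*9) = -0.0188
f*(-6.3389) = (y-b)^2/(4a) = (-6.3389 + 6)^2/(4*9)
= 0.1149/36 = 0.0032


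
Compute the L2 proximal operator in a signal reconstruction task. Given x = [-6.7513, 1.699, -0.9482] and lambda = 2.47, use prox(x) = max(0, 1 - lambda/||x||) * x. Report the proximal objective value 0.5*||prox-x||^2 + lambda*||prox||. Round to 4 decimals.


Step 1: Compute ||x||.
||x|| = 7.0261
Step 2: Compute scaling factor.
scale = max(0, 1 - 2.47/7.0261) = 0.6485
Step 3: prox(x) = [-4.3779, 1.1017, -0.6149]
||prox(x)|| = 4.5561
Step 4: Proximal objective.
0.5*||prox-x||^2 = 3.0505
lambda*||prox|| = 11.2536
Total = 14.304


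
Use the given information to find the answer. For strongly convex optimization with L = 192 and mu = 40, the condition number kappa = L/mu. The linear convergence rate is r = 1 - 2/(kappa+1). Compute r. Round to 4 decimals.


Step 1: Compute the condition number.
kappa = L/mu = 192/40 = 4.8
Step 2: Compute the convergence rate.
r = 1 - 2/(kappa + 1) = 1 - 2*mu/(L + mu) = (L - mu)/(L + mu) = 152/232 = 0.6552


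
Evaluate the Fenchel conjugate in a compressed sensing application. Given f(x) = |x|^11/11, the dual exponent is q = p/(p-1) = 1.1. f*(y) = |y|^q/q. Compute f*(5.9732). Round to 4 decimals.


The conjugate exponent q satisfies 1/p + 1/q = 1.
p = 11, so q = 11/(11 - 1) = 1.1
|y|^q = 5.9732^1.1 = 7.1421
f*(5.9732) = 7.1421 / 1.1 = 6.4928


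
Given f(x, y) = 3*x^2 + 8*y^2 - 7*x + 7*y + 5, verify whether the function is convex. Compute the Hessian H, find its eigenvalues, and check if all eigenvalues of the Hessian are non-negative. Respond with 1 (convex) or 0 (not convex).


The Hessian of f(x,y) = 3*x^2 + 8*y^2 - 7*x + 7*y + 5 is:
H = [[6, 0], [0, 16]]
Trace = 6 + 16 = 22
Determinant = 6*16 - (0)^2 = 96
Discriminant = (22)^2 - 4*96 = 100.0
Eigenvalues: lambda_1 = 6.0, lambda_2 = 16.0
The function is convex.

1


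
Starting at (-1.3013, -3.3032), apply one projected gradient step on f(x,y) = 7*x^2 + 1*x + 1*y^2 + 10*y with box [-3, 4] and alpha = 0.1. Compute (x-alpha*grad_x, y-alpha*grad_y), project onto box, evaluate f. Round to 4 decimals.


Step 1: Compute gradient at (-1.3013, -3.3032).
grad_x = 2*7*-1.3013 + 1 = -17.2182
grad_y = 2*1*-3.3032 + 10 = 3.3936
Step 2: Gradient step.
x_raw = -1.3013 - 0.1*-17.2182 = 0.4205
y_raw = -3.3032 - 0.1*3.3936 = -3.6426
Step 3: Project onto [-3, 4].
x_proj = clip(0.4205) = 0.4205
y_proj = clip(-3.6426) = -3.0
Step 4: Evaluate f.
f(0.4205, -3.0) = -19.3416


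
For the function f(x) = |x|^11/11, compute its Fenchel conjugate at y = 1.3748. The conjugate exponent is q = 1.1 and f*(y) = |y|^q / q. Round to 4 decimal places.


The conjugate exponent q satisfies 1/p + 1/q = 1.
p = 11, so q = 11/(11 - 1) = 1.1
|y|^q = 1.3748^1.1 = 1.4193
f*(1.3748) = 1.4193 / 1.1 = 1.2902


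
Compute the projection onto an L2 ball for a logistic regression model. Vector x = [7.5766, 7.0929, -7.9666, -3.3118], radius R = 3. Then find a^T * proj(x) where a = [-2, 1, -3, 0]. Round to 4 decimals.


Step 1: Compute ||x|| (intermediates to 6 decimals).
||x|| = sqrt(7.5766^2 + 7.0929^2 + (-7.9666)^2 + (-3.3118)^2) = 13.496253
Step 2: Project.
Since ||x|| > R, scale = R/||x|| = 3/13.496253 = 0.222284, proj(x) = scale * x
proj(x) = [1.684157, 1.576638, -1.770848, -0.73616]
Step 3: Dot product.
a^T * proj(x) = -2*1.684157 + 1*1.576638 - 3*(-1.770848) + 0*(-0.73616) = 3.5209


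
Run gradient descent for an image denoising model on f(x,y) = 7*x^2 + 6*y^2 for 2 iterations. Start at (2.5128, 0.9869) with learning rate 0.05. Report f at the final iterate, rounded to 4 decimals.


Gradient descent on f(x,y) = 7*x^2 + 6*y^2.
Starting point: (2.5128, 0.9869), alpha = 0.05
Step 1: grad_x = 2*7*2.5128 = 35.1792, grad_y = 2*6*0.9869 = 11.8428
  x_1 = 2.5128 - 0.05*35.1792 = 0.7538
  y_1 = 0.9869 - 0.05*11.8428 = 0.3948
Step 2: grad_x = 2*7*0.7538 = 10.5538, grad_y = 2*6*0.3948 = 4.7371
  x_2 = 0.7538 - 0.05*10.5538 = 0.2262
  y_2 = 0.3948 - 0.05*4.7371 = 0.1579
f(0.2262, 0.1579) = 7*0.2262^2 + 6*0.1579^2 = 0.5076


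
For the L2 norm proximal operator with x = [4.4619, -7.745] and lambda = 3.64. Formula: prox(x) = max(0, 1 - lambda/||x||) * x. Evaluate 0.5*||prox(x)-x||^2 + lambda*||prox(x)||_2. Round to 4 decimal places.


Step 1: Compute ||x||.
||x|| = 8.9383
Step 2: Compute scaling factor.
scale = max(0, 1 - 3.64/8.9383) = 0.5928
Step 3: prox(x) = [2.6449, -4.591]
||prox(x)|| = 5.2983
Step 4: Proximal objective.
0.5*||prox-x||^2 = 6.6248
lambda*||prox|| = 19.2858
Total = 25.9107


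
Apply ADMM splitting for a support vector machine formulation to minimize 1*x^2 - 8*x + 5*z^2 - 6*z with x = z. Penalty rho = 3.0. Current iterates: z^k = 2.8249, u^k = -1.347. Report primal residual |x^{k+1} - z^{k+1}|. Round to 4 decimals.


ADMM iteration with rho = 3.0, z^k = 2.8249, u^k = -1.347
Step 1: x-update.
Minimize 1*x^2 - 8*x + (3.0/2)*(x - 2.8249 - 1.347)^2
FOC: (2*1 + 3.0)*x = 8 + 3.0*(2.8249 + 1.347)
x^{k+1} = 4.1031
Step 2: z-update.
Minimize 5*z^2 - 6*z + (3.0/2)*(4.1031 - z - 1.347)^2
FOC: (2*5 + 3.0)*z = 6 + 3.0*(4.1031 - 1.347)
z^{k+1} = 1.0976
Step 3: u-update.
u^{k+1} = -1.347 + 4.1031 - 1.0976 = 1.6586
Step 4: Primal residual = |4.1031 - 1.0976| = 3.0056


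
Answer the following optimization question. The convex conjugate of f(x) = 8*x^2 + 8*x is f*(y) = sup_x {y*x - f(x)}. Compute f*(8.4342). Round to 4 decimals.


f*(y) = sup_x {y*x - a*x^2 - b*x} = sup_x {(y-b)*x - a*x^2}
FOC: (y - b) - 2a*x = 0 => x* = (y - b)/(2a)
x* = (8.4342 - 8)/(2*8) = 0.0271
f*(8.4342) = (y-b)^2/(4a) = (8.4342 - 8)^2/(4*8)
= 0.1885/32 = 0.0059


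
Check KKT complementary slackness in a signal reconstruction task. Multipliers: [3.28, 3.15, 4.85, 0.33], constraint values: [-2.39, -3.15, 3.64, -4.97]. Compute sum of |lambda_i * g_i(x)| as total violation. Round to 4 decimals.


KKT complementary slackness check:
lambda_1 * g_1 = 3.28 * -2.39 = -7.8392
lambda_2 * g_2 = 3.15 * -3.15 = -9.9225
lambda_3 * g_3 = 4.85 * 3.64 = 17.654
lambda_4 * g_4 = 0.33 * -4.97 = -1.6401
Total violation = 7.8392 + 9.9225 + 17.654 + 1.6401 = 37.0558


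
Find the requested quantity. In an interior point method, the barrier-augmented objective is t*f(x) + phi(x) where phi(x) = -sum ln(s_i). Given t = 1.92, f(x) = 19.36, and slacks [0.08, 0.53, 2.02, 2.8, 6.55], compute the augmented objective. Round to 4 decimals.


Step 1: Compute log-barrier.
ln values: [-2.5257, -0.6349, 0.7031, 1.0296, 1.8795]
phi = -(-2.5257 - 0.6349 + 0.7031 + 1.0296 + 1.8795) = -0.4516
Step 2: Compute augmented objective.
t*f(x) = 1.92*19.36 = 37.1712
Total = 37.1712 - 0.4516 = 36.7196


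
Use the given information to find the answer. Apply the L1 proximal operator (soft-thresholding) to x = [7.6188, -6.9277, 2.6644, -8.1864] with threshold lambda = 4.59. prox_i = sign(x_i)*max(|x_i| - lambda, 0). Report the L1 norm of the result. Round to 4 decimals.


Soft-thresholding with lambda = 4.59:
prox(7.6188) = sign(7.6188)*max(|7.6188| - 4.59, 0) = 3.0288
prox(-6.9277) = sign(-6.9277)*max(|-6.9277| - 4.59, 0) = -2.3377
prox(2.6644) = sign(2.6644)*max(|2.6644| - 4.59, 0) = 0.0
prox(-8.1864) = sign(-8.1864)*max(|-8.1864| - 4.59, 0) = -3.5964
prox(x) = [3.0288, -2.3377, 0.0, -3.5964]
||prox(x)||_1 = 3.0288 + 2.3377 + 0.0 + 3.5964 = 8.9629


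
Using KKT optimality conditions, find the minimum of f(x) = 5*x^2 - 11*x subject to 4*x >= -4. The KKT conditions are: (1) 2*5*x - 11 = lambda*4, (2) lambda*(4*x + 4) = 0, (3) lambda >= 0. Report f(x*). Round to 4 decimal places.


Step 1: Try lambda = 0 (constraint inactive).
Stationarity: 2*5*x - 11 = 0
x* = 11/(2*5) = 1.1
Check constraint: 4*1.1 = 4.4 >= -4 -- satisfied.
Step 2: Compute optimal value.
f(x*) = 5*1.1^2 - 11*1.1 = -6.05


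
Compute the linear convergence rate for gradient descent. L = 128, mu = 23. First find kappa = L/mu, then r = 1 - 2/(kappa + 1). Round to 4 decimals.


Step 1: Compute the condition number.
kappa = L/mu = 128/23 = 5.5652
Step 2: Compute the convergence rate.
r = 1 - 2/(kappa + 1) = 1 - 2*mu/(L + mu) = (L - mu)/(L + mu) = 105/151 = 0.6954


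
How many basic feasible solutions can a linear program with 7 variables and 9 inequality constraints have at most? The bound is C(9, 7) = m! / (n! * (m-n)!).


Each vertex corresponds to some choice of n active constraints out of m, so the number of vertices is at most C(m, n) = m! / (n!(m-n)!).
m = 9, n = 7
Numerator: 9 * 8 * 7 * 6 * 5 * 4 * 3
Denominator: 7! = 5040
C(9, 7) = 36


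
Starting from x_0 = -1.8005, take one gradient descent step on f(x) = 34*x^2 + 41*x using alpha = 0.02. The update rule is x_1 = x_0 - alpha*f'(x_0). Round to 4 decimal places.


We compute the gradient at x_0 and apply the update.
f'(x) = 68*x + 41
f'(-1.8005) = 68*-1.8005 + 41 = -81.434
x_1 = -1.8005 - 0.02*-81.434 = -0.1718


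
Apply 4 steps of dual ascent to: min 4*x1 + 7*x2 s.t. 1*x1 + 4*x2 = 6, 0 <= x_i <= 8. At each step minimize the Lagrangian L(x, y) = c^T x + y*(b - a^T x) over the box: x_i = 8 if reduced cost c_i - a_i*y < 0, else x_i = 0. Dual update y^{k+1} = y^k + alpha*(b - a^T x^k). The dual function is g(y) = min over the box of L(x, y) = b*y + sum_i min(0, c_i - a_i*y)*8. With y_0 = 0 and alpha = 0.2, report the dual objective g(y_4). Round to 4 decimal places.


Dual ascent for LP: min 4*x1 + 7*x2, 1*x1 + 4*x2 = 6, 0 <= x_i <= 8
Step 1: y^k = 0.0, reduced costs: (4.0, 7.0)
  x^k = (0.0, 0.0), subgradient = b - a^T x = 6.0
  y^{k+1} = 0.0 + 0.2*6.0 = 1.2
Step 2: y^k = 1.2, reduced costs: (2.8, 2.2)
  x^k = (0.0, 0.0), subgradient = b - a^T x = 6.0
  y^{k+1} = 1.2 + 0.2*6.0 = 2.4
Step 3: y^k = 2.4, reduced costs: (1.6, -2.6)
  x^k = (0.0, 8.0), subgradient = b - a^T x = -26.0
  y^{k+1} = 2.4 + 0.2*-26.0 = -2.8
Step 4: y^k = -2.8, reduced costs: (6.8, 18.2)
  x^k = (0.0, 0.0), subgradient = b - a^T x = 6.0
  y^{k+1} = -2.8 + 0.2*6.0 = -1.6
Dual objective at y_4 = -1.6: reduced costs (5.6, 13.4), box minimizer x = (0.0, 0.0)
g(y_4) = b*y + (c1 - a1*y)*x1 + (c2 - a2*y)*x2 = 6*(-1.6) + 5.6*0.0 + 13.4*0.0 = -9.6 + 0.0 + 0.0 = -9.6


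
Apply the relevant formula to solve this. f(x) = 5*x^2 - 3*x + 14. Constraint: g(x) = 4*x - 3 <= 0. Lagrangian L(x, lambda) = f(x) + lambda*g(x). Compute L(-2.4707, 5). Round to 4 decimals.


Step 1: Evaluate f(x).
f(-2.4707) = 5*(-2.4707)^2 - 3*(-2.4707) + 14 = 51.9339
Step 2: Evaluate g(x).
g(-2.4707) = 4*-2.4707 - 3 = -12.8828
Step 3: Compute Lagrangian.
L = 51.9339 + 5*-12.8828 = -12.4801


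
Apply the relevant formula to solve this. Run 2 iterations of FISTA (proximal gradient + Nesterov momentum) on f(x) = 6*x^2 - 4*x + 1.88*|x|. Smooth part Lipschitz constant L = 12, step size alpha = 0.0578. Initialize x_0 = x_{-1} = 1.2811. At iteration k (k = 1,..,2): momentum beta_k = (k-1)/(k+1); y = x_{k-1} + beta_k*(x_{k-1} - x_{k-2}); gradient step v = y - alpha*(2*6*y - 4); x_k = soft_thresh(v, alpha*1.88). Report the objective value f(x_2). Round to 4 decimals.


FISTA on f(x) = 6*x^2 - 4*x + 1.88*|x|
L = 12, alpha = 0.0578
Iteration 1: beta = 0.0, y = 1.2811 + 0.0*(1.2811 - 1.2811) = 1.2811
  grad(y) = 11.3732, v = y - alpha*grad = 0.6237
  prox(v) = soft_thresh(0.6237, 0.1087) = 0.5151
Iteration 2: beta = 0.3333, y = 0.5151 + 0.3333*(0.5151 - 1.2811) = 0.2597
  grad(y) = -0.8834, v = y - alpha*grad = 0.3108
  prox(v) = soft_thresh(0.3108, 0.1087) = 0.2021
f(x_2) = 6*0.2021^2 - 4*0.2021 + 1.88*|0.2021| = -0.1834


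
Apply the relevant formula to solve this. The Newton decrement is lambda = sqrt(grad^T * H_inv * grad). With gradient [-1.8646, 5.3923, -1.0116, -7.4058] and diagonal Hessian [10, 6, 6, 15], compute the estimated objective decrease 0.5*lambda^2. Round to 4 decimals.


Step 1: H is diagonal, so H^(-1) * g = [-0.1865, 0.8987, -0.1686, -0.4937].
Step 2: g^T H^(-1) g = sum_i g_i^2 / H_ii
  = (-1.8646)^2/10 + (5.3923)^2/6 + (-1.0116)^2/6 + (-7.4058)^2/15
  = 0.3477 + 4.8461 + 0.1706 + 3.6564 = 9.0208
Step 3: Objective decrease = 0.5 * g^T H^(-1) g = 4.5104


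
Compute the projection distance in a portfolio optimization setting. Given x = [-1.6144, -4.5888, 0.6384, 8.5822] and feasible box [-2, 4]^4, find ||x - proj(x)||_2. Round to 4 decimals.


Project each component onto [-2, 4].
clip(-1.6144) = -1.6144, clip(-4.5888) = -2.0, clip(0.6384) = 0.6384, clip(8.5822) = 4.0
Projection = [-1.6144, -2.0, 0.6384, 4.0]
Squared diffs: [0.0, 6.7019, 0.0, 20.9966]
Distance = sqrt(27.6985) = 5.2629


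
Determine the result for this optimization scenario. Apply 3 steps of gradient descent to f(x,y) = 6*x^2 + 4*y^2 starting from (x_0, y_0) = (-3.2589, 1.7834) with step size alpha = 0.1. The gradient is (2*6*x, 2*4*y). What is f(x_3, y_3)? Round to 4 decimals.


Gradient descent on f(x,y) = 6*x^2 + 4*y^2.
Starting point: (-3.2589, 1.7834), alpha = 0.1
Step 1: grad_x = 2*6*-3.2589 = -39.1068, grad_y = 2*4*1.7834 = 14.2672
  x_1 = -3.2589 - 0.1*-39.1068 = 0.6518
  y_1 = 1.7834 - 0.1*14.2672 = 0.3567
Step 2: grad_x = 2*6*0.6518 = 7.8214, grad_y = 2*4*0.3567 = 2.8534
  x_2 = 0.6518 - 0.1*7.8214 = -0.1304
  y_2 = 0.3567 - 0.1*2.8534 = 0.0713
Step 3: grad_x = 2*6*-0.1304 = -1.5643, grad_y = 2*4*0.0713 = 0.5707
  x_3 = -0.1304 - 0.1*-1.5643 = 0.0261
  y_3 = 0.0713 - 0.1*0.5707 = 0.0143
f(0.0261, 0.0143) = 6*0.0261^2 + 4*0.0143^2 = 0.0049


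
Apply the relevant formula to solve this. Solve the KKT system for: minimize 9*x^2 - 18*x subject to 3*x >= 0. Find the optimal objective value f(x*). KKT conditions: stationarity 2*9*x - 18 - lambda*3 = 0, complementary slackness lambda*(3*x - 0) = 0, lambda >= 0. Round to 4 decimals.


Step 1: Try lambda = 0 (constraint inactive).
Stationarity: 2*9*x - 18 = 0
x* = 18/(2*9) = 1.0
Check constraint: 3*1.0 = 3.0 >= 0 -- satisfied.
Step 2: Compute optimal value.
f(x*) = 9*1.0^2 - 18*1.0 = -9.0


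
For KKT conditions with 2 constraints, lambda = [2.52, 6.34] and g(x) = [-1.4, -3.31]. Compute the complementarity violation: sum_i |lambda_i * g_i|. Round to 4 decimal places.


KKT complementary slackness check:
lambda_1 * g_1 = 2.52 * -1.4 = -3.528
lambda_2 * g_2 = 6.34 * -3.31 = -20.9854
Total violation = 3.528 + 20.9854 = 24.5134


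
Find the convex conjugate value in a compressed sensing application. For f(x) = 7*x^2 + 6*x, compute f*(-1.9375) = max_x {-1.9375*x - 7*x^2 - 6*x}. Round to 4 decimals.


f*(y) = sup_x {y*x - a*x^2 - b*x} = sup_x {(y-b)*x - a*x^2}
FOC: (y - b) - 2a*x = 0 => x* = (y - b)/(2a)
x* = (-1.9375 - 6)/(2*7) = -0.567
f*(-1.9375) = (y-b)^2/(4a) = (-1.9375 - 6)^2/(4*7)
= 63.0039/28 = 2.2501


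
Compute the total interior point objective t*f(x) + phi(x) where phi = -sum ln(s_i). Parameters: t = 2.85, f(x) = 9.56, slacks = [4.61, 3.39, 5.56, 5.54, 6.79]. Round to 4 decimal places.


Step 1: Compute log-barrier.
ln values: [1.5282, 1.2208, 1.7156, 1.712, 1.9155]
phi = -(1.5282 + 1.2208 + 1.7156 + 1.712 + 1.9155) = -8.0921
Step 2: Compute augmented objective.
t*f(x) = 2.85*9.56 = 27.246
Total = 27.246 - 8.0921 = 19.1539


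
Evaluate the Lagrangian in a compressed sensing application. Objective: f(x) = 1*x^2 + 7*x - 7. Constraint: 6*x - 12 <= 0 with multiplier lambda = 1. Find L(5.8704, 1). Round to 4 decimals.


Step 1: Evaluate f(x).
f(5.8704) = 1*5.8704^2 + 7*5.8704 - 7 = 68.5544
Step 2: Evaluate g(x).
g(5.8704) = 6*5.8704 - 12 = 23.2224
Step 3: Compute Lagrangian.
L = 68.5544 + 1*23.2224 = 91.7768


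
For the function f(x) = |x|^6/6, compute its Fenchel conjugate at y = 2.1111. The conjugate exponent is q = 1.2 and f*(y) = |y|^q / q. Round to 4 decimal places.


The conjugate exponent q satisfies 1/p + 1/q = 1.
p = 6, so q = 6/(6 - 1) = 1.2
|y|^q = 2.1111^1.2 = 2.4514
f*(2.1111) = 2.4514 / 1.2 = 2.0428


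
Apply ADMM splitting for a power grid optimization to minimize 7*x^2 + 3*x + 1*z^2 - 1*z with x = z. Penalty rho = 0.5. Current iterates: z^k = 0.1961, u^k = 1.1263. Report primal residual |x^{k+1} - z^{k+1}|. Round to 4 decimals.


ADMM iteration with rho = 0.5, z^k = 0.1961, u^k = 1.1263
Step 1: x-update.
Minimize 7*x^2 + 3*x + (0.5/2)*(x - 0.1961 + 1.1263)^2
FOC: (2*7 + 0.5)*x = -3 + 0.5*(0.1961 - 1.1263)
x^{k+1} = -0.239
Step 2: z-update.
Minimize 1*z^2 - 1*z + (0.5/2)*(-0.239 - z + 1.1263)^2
FOC: (2*1 + 0.5)*z = 1 + 0.5*(-0.239 + 1.1263)
z^{k+1} = 0.5775
Step 3: u-update.
u^{k+1} = 1.1263 - 0.239 - 0.5775 = 0.3099
Step 4: Primal residual = |-0.239 - 0.5775| = 0.8164


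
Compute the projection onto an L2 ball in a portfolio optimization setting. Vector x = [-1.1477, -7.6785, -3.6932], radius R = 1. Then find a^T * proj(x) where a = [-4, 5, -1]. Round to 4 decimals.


Step 1: Compute ||x|| (intermediates to 6 decimals).
||x|| = sqrt((-1.1477)^2 + (-7.6785)^2 + (-3.6932)^2) = 8.597459
Step 2: Project.
Since ||x|| > R, scale = R/||x|| = 1/8.597459 = 0.116313, proj(x) = scale * x
proj(x) = [-0.133492, -0.893109, -0.429567]
Step 3: Dot product.
a^T * proj(x) = -4*(-0.133492) + 5*(-0.893109) - 1*(-0.429567) = -3.502


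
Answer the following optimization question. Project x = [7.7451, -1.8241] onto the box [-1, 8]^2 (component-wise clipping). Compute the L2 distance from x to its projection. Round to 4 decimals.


Project each component onto [-1, 8].
clip(7.7451) = 7.7451, clip(-1.8241) = -1.0
Projection = [7.7451, -1.0]
Squared diffs: [0.0, 0.6791]
Distance = sqrt(0.6791) = 0.8241


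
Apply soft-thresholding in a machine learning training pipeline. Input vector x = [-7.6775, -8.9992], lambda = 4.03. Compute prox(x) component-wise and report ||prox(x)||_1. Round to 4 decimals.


Soft-thresholding with lambda = 4.03:
prox(-7.6775) = sign(-7.6775)*max(|-7.6775| - 4.03, 0) = -3.6475
prox(-8.9992) = sign(-8.9992)*max(|-8.9992| - 4.03, 0) = -4.9692
prox(x) = [-3.6475, -4.9692]
||prox(x)||_1 = 3.6475 + 4.9692 = 8.6167


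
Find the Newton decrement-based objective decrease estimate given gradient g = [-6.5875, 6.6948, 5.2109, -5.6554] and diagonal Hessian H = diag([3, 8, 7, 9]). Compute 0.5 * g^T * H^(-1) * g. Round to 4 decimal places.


Step 1: H is diagonal, so H^(-1) * g = [-2.1958, 0.8369, 0.7444, -0.6284].
Step 2: g^T H^(-1) g = sum_i g_i^2 / H_ii
  = (-6.5875)^2/3 + (6.6948)^2/8 + (5.2109)^2/7 + (-5.6554)^2/9
  = 14.4651 + 5.6025 + 3.8791 + 3.5537 = 27.5004
Step 3: Objective decrease = 0.5 * g^T H^(-1) g = 13.7502


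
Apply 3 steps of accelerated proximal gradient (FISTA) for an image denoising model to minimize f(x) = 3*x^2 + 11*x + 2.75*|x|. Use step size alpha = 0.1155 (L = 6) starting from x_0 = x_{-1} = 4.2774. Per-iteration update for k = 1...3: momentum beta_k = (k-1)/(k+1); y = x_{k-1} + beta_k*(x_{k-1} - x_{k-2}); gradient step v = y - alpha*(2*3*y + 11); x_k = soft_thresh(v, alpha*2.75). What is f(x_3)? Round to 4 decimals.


FISTA on f(x) = 3*x^2 + 11*x + 2.75*|x|
L = 6, alpha = 0.1155
Iteration 1: beta = 0.0, y = 4.2774 + 0.0*(4.2774 - 4.2774) = 4.2774
  grad(y) = 36.6644, v = y - alpha*grad = 0.0427
  prox(v) = soft_thresh(0.0427, 0.3176) = 0.0
Iteration 2: beta = 0.3333, y = 0.0 + 0.3333*(0.0 - 4.2774) = -1.4258
  grad(y) = 2.4452, v = y - alpha*grad = -1.7082
  prox(v) = soft_thresh(-1.7082, 0.3176) = -1.3906
Iteration 3: beta = 0.5, y = -1.3906 + 0.5*(-1.3906 - 0.0) = -2.0859
  grad(y) = -1.5154, v = y - alpha*grad = -1.9109
  prox(v) = soft_thresh(-1.9109, 0.3176) = -1.5932
f(x_3) = 3*(-1.5932)^2 + 11*(-1.5932) + 2.75*|-1.5932| = -5.529


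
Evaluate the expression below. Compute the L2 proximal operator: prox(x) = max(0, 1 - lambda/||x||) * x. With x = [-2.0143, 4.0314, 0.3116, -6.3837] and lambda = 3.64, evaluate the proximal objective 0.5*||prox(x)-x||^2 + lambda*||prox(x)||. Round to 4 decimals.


Step 1: Compute ||x||.
||x|| = 7.8204
Step 2: Compute scaling factor.
scale = max(0, 1 - 3.64/7.8204) = 0.5345
Step 3: prox(x) = [-1.0767, 2.155, 0.1666, -3.4124]
||prox(x)|| = 4.1804
Step 4: Proximal objective.
0.5*||prox-x||^2 = 6.6248
lambda*||prox|| = 15.2167
Total = 21.8414


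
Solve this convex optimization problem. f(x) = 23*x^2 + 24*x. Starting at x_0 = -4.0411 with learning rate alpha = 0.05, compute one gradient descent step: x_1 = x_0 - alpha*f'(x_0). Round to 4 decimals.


We compute the gradient at x_0 and apply the update.
f'(x) = 46*x + 24
f'(-4.0411) = 46*-4.0411 + 24 = -161.8906
x_1 = -4.0411 - 0.05*-161.8906 = 4.0534


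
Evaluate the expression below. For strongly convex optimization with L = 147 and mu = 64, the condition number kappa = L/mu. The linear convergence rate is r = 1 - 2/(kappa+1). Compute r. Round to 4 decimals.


Step 1: Compute the condition number.
kappa = L/mu = 147/64 = 2.2969
Step 2: Compute the convergence rate.
r = 1 - 2/(kappa + 1) = 1 - 2*mu/(L + mu) = (L - mu)/(L + mu) = 83/211 = 0.3934


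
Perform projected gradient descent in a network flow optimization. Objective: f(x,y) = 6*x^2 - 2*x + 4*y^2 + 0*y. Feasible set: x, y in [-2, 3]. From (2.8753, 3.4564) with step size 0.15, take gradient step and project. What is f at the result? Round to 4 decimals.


Step 1: Compute gradient at (2.8753, 3.4564).
grad_x = 2*6*2.8753 - 2 = 32.5036
grad_y = 2*4*3.4564 + 0 = 27.6512
Step 2: Gradient step.
x_raw = 2.8753 - 0.15*32.5036 = -2.0002
y_raw = 3.4564 - 0.15*27.6512 = -0.6913
Step 3: Project onto [-2, 3].
x_proj = clip(-2.0002) = -2.0
y_proj = clip(-0.6913) = -0.6913
Step 4: Evaluate f.
f(-2.0, -0.6913) = 29.9115


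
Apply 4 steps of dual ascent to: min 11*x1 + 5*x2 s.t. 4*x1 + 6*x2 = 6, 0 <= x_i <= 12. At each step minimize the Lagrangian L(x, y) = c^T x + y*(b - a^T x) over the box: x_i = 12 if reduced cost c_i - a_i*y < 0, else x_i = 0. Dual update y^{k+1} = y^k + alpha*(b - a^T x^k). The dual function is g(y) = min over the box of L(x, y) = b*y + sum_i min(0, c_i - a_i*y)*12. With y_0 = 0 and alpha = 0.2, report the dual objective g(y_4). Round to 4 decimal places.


Dual ascent for LP: min 11*x1 + 5*x2, 4*x1 + 6*x2 = 6, 0 <= x_i <= 12
Step 1: y^k = 0.0, reduced costs: (11.0, 5.0)
  x^k = (0.0, 0.0), subgradient = b - a^T x = 6.0
  y^{k+1} = 0.0 + 0.2*6.0 = 1.2
Step 2: y^k = 1.2, reduced costs: (6.2, -2.2)
  x^k = (0.0, 12.0), subgradient = b - a^T x = -66.0
  y^{k+1} = 1.2 + 0.2*-66.0 = -12.0
Step 3: y^k = -12.0, reduced costs: (59.0, 77.0)
  x^k = (0.0, 0.0), subgradient = b - a^T x = 6.0
  y^{k+1} = -12.0 + 0.2*6.0 = -10.8
Step 4: y^k = -10.8, reduced costs: (54.2, 69.8)
  x^k = (0.0, 0.0), subgradient = b - a^T x = 6.0
  y^{k+1} = -10.8 + 0.2*6.0 = -9.6
Dual objective at y_4 = -9.6: reduced costs (49.4, 62.6), box minimizer x = (0.0, 0.0)
g(y_4) = b*y + (c1 - a1*y)*x1 + (c2 - a2*y)*x2 = 6*(-9.6) + 49.4*0.0 + 62.6*0.0 = -57.6 + 0.0 + 0.0 = -57.6


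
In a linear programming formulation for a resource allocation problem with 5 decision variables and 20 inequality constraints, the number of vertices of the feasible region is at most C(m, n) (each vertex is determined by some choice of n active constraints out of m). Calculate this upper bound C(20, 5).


Each vertex corresponds to some choice of n active constraints out of m, so the number of vertices is at most C(m, n) = m! / (n!(m-n)!).
m = 20, n = 5
Numerator: 20 * 19 * 18 * 17 * 16
Denominator: 5! = 120
C(20, 5) = 15504


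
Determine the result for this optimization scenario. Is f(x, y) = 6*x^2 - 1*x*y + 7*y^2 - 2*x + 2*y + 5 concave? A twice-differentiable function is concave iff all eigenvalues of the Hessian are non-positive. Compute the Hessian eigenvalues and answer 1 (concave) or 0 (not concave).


The Hessian of f(x,y) = 6*x^2 - 1*x*y + 7*y^2 - 2*x + 2*y + 5 is:
H = [[12, -1], [-1, 14]]
Trace = 12 + 14 = 26
Determinant = 12*14 - (-1)^2 = 167
Discriminant = (26)^2 - 4*167 = 8.0
Eigenvalues: lambda_1 = 11.5858, lambda_2 = 14.4142
The function is not concave.

0


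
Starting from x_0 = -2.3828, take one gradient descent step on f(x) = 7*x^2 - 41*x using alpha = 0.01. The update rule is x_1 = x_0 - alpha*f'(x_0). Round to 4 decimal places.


We compute the gradient at x_0 and apply the update.
f'(x) = 14*x - 41
f'(-2.3828) = 14*-2.3828 - 41 = -74.3592
x_1 = -2.3828 - 0.01*-74.3592 = -1.6392


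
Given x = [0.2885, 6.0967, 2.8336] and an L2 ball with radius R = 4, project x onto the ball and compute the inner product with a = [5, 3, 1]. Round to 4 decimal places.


Step 1: Compute ||x|| (intermediates to 6 decimals).
||x|| = sqrt(0.2885^2 + 6.0967^2 + 2.8336^2) = 6.72921
Step 2: Project.
Since ||x|| > R, scale = R/||x|| = 4/6.72921 = 0.594423, proj(x) = scale * x
proj(x) = [0.171491, 3.624019, 1.684357]
Step 3: Dot product.
a^T * proj(x) = 5*0.171491 + 3*3.624019 + 1*1.684357 = 13.4139


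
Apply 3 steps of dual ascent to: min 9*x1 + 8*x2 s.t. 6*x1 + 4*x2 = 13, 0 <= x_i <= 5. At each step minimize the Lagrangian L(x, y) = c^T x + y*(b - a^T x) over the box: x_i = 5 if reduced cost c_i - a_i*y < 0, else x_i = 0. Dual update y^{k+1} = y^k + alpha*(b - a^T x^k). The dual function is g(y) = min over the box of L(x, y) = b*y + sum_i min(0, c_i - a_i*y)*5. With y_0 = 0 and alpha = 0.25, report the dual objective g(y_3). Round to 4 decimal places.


Dual ascent for LP: min 9*x1 + 8*x2, 6*x1 + 4*x2 = 13, 0 <= x_i <= 5
Step 1: y^k = 0.0, reduced costs: (9.0, 8.0)
  x^k = (0.0, 0.0), subgradient = b - a^T x = 13.0
  y^{k+1} = 0.0 + 0.25*13.0 = 3.25
Step 2: y^k = 3.25, reduced costs: (-10.5, -5.0)
  x^k = (5.0, 5.0), subgradient = b - a^T x = -37.0
  y^{k+1} = 3.25 + 0.25*-37.0 = -6.0
Step 3: y^k = -6.0, reduced costs: (45.0, 32.0)
  x^k = (0.0, 0.0), subgradient = b - a^T x = 13.0
  y^{k+1} = -6.0 + 0.25*13.0 = -2.75
Dual objective at y_3 = -2.75: reduced costs (25.5, 19.0), box minimizer x = (0.0, 0.0)
g(y_3) = b*y + (c1 - a1*y)*x1 + (c2 - a2*y)*x2 = 13*(-2.75) + 25.5*0.0 + 19.0*0.0 = -35.75 + 0.0 + 0.0 = -35.75


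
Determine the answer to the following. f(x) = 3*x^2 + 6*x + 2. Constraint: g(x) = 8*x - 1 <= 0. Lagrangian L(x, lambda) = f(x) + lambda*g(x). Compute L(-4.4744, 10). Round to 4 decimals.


Step 1: Evaluate f(x).
f(-4.4744) = 3*(-4.4744)^2 + 6*(-4.4744) + 2 = 35.2144
Step 2: Evaluate g(x).
g(-4.4744) = 8*-4.4744 - 1 = -36.7952
Step 3: Compute Lagrangian.
L = 35.2144 + 10*-36.7952 = -332.7376


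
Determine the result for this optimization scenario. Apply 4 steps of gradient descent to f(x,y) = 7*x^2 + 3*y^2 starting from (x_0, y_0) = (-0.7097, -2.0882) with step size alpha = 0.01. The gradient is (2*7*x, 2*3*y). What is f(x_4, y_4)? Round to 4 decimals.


Gradient descent on f(x,y) = 7*x^2 + 3*y^2.
Starting point: (-0.7097, -2.0882), alpha = 0.01
Step 1: grad_x = 2*7*-0.7097 = -9.9358, grad_y = 2*3*-2.0882 = -12.5292
  x_1 = -0.7097 - 0.01*-9.9358 = -0.6103
  y_1 = -2.0882 - 0.01*-12.5292 = -1.9629
Step 2: grad_x = 2*7*-0.6103 = -8.5448, grad_y = 2*3*-1.9629 = -11.7774
  x_2 = -0.6103 - 0.01*-8.5448 = -0.5249
  y_2 = -1.9629 - 0.01*-11.7774 = -1.8451
Step 3: grad_x = 2*7*-0.5249 = -7.3485, grad_y = 2*3*-1.8451 = -11.0708
  x_3 = -0.5249 - 0.01*-7.3485 = -0.4514
  y_3 = -1.8451 - 0.01*-11.0708 = -1.7344
Step 4: grad_x = 2*7*-0.4514 = -6.3197, grad_y = 2*3*-1.7344 = -10.4066
  x_4 = -0.4514 - 0.01*-6.3197 = -0.3882
  y_4 = -1.7344 - 0.01*-10.4066 = -1.6304
f(-0.3882, -1.6304) = 7*(-0.3882)^2 + 3*(-1.6304)^2 = 9.0292


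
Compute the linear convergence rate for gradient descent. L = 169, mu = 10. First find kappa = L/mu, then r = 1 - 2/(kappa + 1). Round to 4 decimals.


Step 1: Compute the condition number.
kappa = L/mu = 169/10 = 16.9
Step 2: Compute the convergence rate.
r = 1 - 2/(kappa + 1) = 1 - 2*mu/(L + mu) = (L - mu)/(L + mu) = 159/179 = 0.8883


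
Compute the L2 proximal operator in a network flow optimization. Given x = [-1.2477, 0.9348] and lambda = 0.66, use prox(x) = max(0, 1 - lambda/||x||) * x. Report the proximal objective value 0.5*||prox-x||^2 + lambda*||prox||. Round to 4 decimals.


Step 1: Compute ||x||.
||x|| = 1.559
Step 2: Compute scaling factor.
scale = max(0, 1 - 0.66/1.559) = 0.5767
Step 3: prox(x) = [-0.7195, 0.5391]
||prox(x)|| = 0.899
Step 4: Proximal objective.
0.5*||prox-x||^2 = 0.2178
lambda*||prox|| = 0.5933
Total = 0.8112


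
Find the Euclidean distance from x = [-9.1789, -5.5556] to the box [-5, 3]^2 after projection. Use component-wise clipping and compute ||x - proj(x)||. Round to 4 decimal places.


Project each component onto [-5, 3].
clip(-9.1789) = -5.0, clip(-5.5556) = -5.0
Projection = [-5.0, -5.0]
Squared diffs: [17.4632, 0.3087]
Distance = sqrt(17.7719) = 4.2157


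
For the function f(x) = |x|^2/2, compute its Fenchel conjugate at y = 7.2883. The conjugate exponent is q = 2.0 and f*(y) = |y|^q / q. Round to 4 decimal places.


The conjugate exponent q satisfies 1/p + 1/q = 1.
p = 2, so q = 2/(2 - 1) = 2.0
|y|^q = 7.2883^2.0 = 53.1193
f*(7.2883) = 53.1193 / 2.0 = 26.5597


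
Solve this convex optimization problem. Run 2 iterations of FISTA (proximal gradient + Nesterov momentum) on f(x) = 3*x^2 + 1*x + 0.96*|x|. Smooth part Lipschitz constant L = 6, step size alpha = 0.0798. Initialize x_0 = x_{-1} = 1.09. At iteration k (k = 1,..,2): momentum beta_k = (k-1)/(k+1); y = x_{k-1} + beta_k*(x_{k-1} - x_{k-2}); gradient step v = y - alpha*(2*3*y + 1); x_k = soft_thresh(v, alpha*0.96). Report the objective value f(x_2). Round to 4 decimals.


FISTA on f(x) = 3*x^2 + 1*x + 0.96*|x|
L = 6, alpha = 0.0798
Iteration 1: beta = 0.0, y = 1.09 + 0.0*(1.09 - 1.09) = 1.09
  grad(y) = 7.54, v = y - alpha*grad = 0.4883
  prox(v) = soft_thresh(0.4883, 0.0766) = 0.4117
Iteration 2: beta = 0.3333, y = 0.4117 + 0.3333*(0.4117 - 1.09) = 0.1856
  grad(y) = 2.1136, v = y - alpha*grad = 0.0169
  prox(v) = soft_thresh(0.0169, 0.0766) = 0.0
f(x_2) = 3*0.0^2 + 1*0.0 + 0.96*|0.0| = 0.0


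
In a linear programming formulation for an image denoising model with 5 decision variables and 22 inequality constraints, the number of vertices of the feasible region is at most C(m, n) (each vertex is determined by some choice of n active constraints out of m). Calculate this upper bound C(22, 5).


Each vertex corresponds to some choice of n active constraints out of m, so the number of vertices is at most C(m, n) = m! / (n!(m-n)!).
m = 22, n = 5
Numerator: 22 * 21 * 20 * 19 * 18
Denominator: 5! = 120
C(22, 5) = 26334


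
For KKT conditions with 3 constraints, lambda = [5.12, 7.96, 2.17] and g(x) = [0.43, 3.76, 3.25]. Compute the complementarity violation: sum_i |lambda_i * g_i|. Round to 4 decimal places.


KKT complementary slackness check:
lambda_1 * g_1 = 5.12 * 0.43 = 2.2016
lambda_2 * g_2 = 7.96 * 3.76 = 29.9296
lambda_3 * g_3 = 2.17 * 3.25 = 7.0525
Total violation = 2.2016 + 29.9296 + 7.0525 = 39.1837
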